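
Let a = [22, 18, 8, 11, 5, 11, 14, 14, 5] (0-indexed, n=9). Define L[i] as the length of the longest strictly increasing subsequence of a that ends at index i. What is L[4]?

1

   i    0    1    2    3    4    5    6    7    8
a[i]   22   18    8   11    5   11   14   14    5
L[i]    1    1    1    2    1    2    3    3    1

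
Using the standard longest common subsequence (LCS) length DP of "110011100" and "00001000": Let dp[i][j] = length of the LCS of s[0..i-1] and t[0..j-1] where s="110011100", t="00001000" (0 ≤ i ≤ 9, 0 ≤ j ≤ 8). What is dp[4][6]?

2

   ''  0  0  0  0  1  0  0  0
''  0  0  0  0  0  0  0  0  0
 1  0  0  0  0  0  1  1  1  1
 1  0  0  0  0  0  1  1  1  1
 0  0  1  1  1  1  1  2  2  2
 0  0  1  2  2  2  2  2  3  3
 1  0  1  2  2  2  3  3  3  3
 1  0  1  2  2  2  3  3  3  3
 1  0  1  2  2  2  3  3  3  3
 0  0  1  2  3  3  3  4  4  4
 0  0  1  2  3  4  4  4  5  5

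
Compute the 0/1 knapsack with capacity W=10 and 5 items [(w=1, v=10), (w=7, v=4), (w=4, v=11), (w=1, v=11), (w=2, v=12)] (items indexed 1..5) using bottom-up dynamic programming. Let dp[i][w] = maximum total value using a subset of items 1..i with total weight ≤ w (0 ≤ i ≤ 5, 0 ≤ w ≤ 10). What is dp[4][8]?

32

i\w   0   1   2   3   4   5   6   7   8   9  10
  0   0   0   0   0   0   0   0   0   0   0   0
  1   0  10  10  10  10  10  10  10  10  10  10
  2   0  10  10  10  10  10  10  10  14  14  14
  3   0  10  10  10  11  21  21  21  21  21  21
  4   0  11  21  21  21  22  32  32  32  32  32
  5   0  11  21  23  33  33  33  34  44  44  44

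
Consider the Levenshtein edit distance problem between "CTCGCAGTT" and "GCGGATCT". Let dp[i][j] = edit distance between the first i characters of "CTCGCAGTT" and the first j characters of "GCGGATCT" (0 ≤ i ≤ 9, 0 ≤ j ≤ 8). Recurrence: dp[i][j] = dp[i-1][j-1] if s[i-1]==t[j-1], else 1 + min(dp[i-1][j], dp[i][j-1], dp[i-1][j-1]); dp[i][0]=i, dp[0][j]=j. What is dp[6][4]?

   ''  G  C  G  G  A  T  C  T
''  0  1  2  3  4  5  6  7  8
 C  1  1  1  2  3  4  5  6  7
 T  2  2  2  2  3  4  4  5  6
 C  3  3  2  3  3  4  5  4  5
 G  4  3  3  2  3  4  5  5  5
 C  5  4  3  3  3  4  5  5  6
 A  6  5  4  4  4  3  4  5  6
 G  7  6  5  4  4  4  4  5  6
 T  8  7  6  5  5  5  4  5  5
 T  9  8  7  6  6  6  5  5  5

4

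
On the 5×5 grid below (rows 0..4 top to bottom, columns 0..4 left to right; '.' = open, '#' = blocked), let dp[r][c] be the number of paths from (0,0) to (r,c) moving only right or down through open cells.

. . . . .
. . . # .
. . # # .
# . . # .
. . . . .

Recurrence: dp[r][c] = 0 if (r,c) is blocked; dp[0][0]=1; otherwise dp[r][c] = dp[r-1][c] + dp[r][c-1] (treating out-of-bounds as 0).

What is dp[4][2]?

6

r\c   0   1   2   3   4
  0   1   1   1   1   1
  1   1   2   3   0   1
  2   1   3   0   0   1
  3   0   3   3   0   1
  4   0   3   6   6   7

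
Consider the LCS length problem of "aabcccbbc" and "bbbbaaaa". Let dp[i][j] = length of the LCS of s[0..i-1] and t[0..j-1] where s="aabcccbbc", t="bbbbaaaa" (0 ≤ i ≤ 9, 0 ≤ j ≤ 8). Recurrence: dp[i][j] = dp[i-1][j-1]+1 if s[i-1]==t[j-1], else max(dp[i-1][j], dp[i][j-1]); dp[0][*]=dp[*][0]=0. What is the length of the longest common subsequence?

3

   ''  b  b  b  b  a  a  a  a
''  0  0  0  0  0  0  0  0  0
 a  0  0  0  0  0  1  1  1  1
 a  0  0  0  0  0  1  2  2  2
 b  0  1  1  1  1  1  2  2  2
 c  0  1  1  1  1  1  2  2  2
 c  0  1  1  1  1  1  2  2  2
 c  0  1  1  1  1  1  2  2  2
 b  0  1  2  2  2  2  2  2  2
 b  0  1  2  3  3  3  3  3  3
 c  0  1  2  3  3  3  3  3  3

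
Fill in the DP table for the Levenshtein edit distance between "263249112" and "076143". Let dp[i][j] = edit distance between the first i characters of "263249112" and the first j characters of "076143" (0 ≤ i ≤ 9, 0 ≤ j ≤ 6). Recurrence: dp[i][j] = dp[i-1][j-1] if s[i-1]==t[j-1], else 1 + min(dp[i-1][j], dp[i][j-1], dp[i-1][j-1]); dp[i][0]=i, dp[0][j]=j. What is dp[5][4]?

   ''  0  7  6  1  4  3
''  0  1  2  3  4  5  6
 2  1  1  2  3  4  5  6
 6  2  2  2  2  3  4  5
 3  3  3  3  3  3  4  4
 2  4  4  4  4  4  4  5
 4  5  5  5  5  5  4  5
 9  6  6  6  6  6  5  5
 1  7  7  7  7  6  6  6
 1  8  8  8  8  7  7  7
 2  9  9  9  9  8  8  8

5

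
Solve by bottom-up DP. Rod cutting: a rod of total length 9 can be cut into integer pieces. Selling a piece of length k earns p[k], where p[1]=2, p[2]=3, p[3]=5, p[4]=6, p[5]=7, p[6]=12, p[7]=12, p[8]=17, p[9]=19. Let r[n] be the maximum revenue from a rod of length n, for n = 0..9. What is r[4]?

8

   n    0    1    2    3    4    5    6    7    8    9
r[n]    0    2    4    6    8   10   12   14   17   19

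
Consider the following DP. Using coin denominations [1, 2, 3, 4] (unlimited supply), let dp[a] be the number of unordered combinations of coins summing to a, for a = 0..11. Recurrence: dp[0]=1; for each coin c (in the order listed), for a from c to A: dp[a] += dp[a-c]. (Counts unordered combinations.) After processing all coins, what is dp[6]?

9

after  coin     0     1     2     3     4     5     6     7     8     9    10    11
          1     1     1     1     1     1     1     1     1     1     1     1     1
          2     1     1     2     2     3     3     4     4     5     5     6     6
          3     1     1     2     3     4     5     7     8    10    12    14    16
          4     1     1     2     3     5     6     9    11    15    18    23    27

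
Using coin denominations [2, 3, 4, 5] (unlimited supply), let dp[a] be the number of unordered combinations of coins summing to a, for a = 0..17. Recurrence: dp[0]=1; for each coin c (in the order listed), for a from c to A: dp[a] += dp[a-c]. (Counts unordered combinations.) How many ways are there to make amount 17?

after  coin     0     1     2     3     4     5     6     7     8     9    10    11    12    13    14    15    16    17
          2     1     0     1     0     1     0     1     0     1     0     1     0     1     0     1     0     1     0
          3     1     0     1     1     1     1     2     1     2     2     2     2     3     2     3     3     3     3
          4     1     0     1     1     2     1     3     2     4     3     5     4     7     5     8     7    10     8
          5     1     0     1     1     2     2     3     3     5     5     7     7    10    10    13    14    17    18

18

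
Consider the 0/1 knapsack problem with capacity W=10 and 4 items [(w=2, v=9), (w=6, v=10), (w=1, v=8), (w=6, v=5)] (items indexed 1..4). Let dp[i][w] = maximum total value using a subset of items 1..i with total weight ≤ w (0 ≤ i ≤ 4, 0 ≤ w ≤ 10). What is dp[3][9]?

i\w   0   1   2   3   4   5   6   7   8   9  10
  0   0   0   0   0   0   0   0   0   0   0   0
  1   0   0   9   9   9   9   9   9   9   9   9
  2   0   0   9   9   9   9  10  10  19  19  19
  3   0   8   9  17  17  17  17  18  19  27  27
  4   0   8   9  17  17  17  17  18  19  27  27

27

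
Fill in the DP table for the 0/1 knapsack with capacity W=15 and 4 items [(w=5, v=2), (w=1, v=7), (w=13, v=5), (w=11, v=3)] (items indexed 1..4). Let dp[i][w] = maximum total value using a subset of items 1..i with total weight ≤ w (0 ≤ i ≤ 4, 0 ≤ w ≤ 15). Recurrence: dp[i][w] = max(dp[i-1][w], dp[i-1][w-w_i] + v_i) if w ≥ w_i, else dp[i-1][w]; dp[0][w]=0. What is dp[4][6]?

i\w   0   1   2   3   4   5   6   7   8   9  10  11  12  13  14  15
  0   0   0   0   0   0   0   0   0   0   0   0   0   0   0   0   0
  1   0   0   0   0   0   2   2   2   2   2   2   2   2   2   2   2
  2   0   7   7   7   7   7   9   9   9   9   9   9   9   9   9   9
  3   0   7   7   7   7   7   9   9   9   9   9   9   9   9  12  12
  4   0   7   7   7   7   7   9   9   9   9   9   9  10  10  12  12

9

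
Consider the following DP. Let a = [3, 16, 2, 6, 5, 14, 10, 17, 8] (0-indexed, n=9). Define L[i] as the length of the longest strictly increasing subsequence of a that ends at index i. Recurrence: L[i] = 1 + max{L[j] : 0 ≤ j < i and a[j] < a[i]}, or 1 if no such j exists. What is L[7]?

4

   i    0    1    2    3    4    5    6    7    8
a[i]    3   16    2    6    5   14   10   17    8
L[i]    1    2    1    2    2    3    3    4    3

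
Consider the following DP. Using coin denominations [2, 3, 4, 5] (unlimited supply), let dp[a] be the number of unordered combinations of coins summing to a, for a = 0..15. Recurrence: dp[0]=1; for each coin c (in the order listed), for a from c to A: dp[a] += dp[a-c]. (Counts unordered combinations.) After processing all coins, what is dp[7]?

3

after  coin     0     1     2     3     4     5     6     7     8     9    10    11    12    13    14    15
          2     1     0     1     0     1     0     1     0     1     0     1     0     1     0     1     0
          3     1     0     1     1     1     1     2     1     2     2     2     2     3     2     3     3
          4     1     0     1     1     2     1     3     2     4     3     5     4     7     5     8     7
          5     1     0     1     1     2     2     3     3     5     5     7     7    10    10    13    14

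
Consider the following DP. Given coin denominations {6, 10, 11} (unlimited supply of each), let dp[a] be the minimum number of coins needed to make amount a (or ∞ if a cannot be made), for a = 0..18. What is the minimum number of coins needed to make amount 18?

 a  0  1  2  3  4  5  6  7  8  9 10 11 12 13 14 15 16 17 18
dp  0  -  -  -  -  -  1  -  -  -  1  1  2  -  -  -  2  2  3
(- denotes ∞ / unreachable)

3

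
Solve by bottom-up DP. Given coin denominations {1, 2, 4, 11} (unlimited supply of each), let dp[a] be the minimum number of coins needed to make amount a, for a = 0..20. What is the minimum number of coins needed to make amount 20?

 a  0  1  2  3  4  5  6  7  8  9 10 11 12 13 14 15 16 17 18 19 20
dp  0  1  1  2  1  2  2  3  2  3  3  1  2  2  3  2  3  3  4  3  4

4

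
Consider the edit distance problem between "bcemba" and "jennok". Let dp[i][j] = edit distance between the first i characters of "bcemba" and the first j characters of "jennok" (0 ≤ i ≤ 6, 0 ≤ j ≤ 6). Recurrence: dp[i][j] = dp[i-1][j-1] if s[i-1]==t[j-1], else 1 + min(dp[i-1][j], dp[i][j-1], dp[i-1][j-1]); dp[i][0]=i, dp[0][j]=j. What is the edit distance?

   ''  j  e  n  n  o  k
''  0  1  2  3  4  5  6
 b  1  1  2  3  4  5  6
 c  2  2  2  3  4  5  6
 e  3  3  2  3  4  5  6
 m  4  4  3  3  4  5  6
 b  5  5  4  4  4  5  6
 a  6  6  5  5  5  5  6

6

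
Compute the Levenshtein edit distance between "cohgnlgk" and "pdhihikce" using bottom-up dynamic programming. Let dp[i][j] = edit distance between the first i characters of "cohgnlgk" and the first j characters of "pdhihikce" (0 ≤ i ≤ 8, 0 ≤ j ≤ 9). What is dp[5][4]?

   ''  p  d  h  i  h  i  k  c  e
''  0  1  2  3  4  5  6  7  8  9
 c  1  1  2  3  4  5  6  7  7  8
 o  2  2  2  3  4  5  6  7  8  8
 h  3  3  3  2  3  4  5  6  7  8
 g  4  4  4  3  3  4  5  6  7  8
 n  5  5  5  4  4  4  5  6  7  8
 l  6  6  6  5  5  5  5  6  7  8
 g  7  7  7  6  6  6  6  6  7  8
 k  8  8  8  7  7  7  7  6  7  8

4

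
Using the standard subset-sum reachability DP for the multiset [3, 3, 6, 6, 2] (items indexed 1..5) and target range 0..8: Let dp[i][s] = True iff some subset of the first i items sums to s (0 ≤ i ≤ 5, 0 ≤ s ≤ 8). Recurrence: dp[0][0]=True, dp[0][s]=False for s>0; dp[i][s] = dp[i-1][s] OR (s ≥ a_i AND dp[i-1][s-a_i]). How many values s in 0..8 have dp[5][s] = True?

6

i\s   0   1   2   3   4   5   6   7   8
  0   T   F   F   F   F   F   F   F   F
  1   T   F   F   T   F   F   F   F   F
  2   T   F   F   T   F   F   T   F   F
  3   T   F   F   T   F   F   T   F   F
  4   T   F   F   T   F   F   T   F   F
  5   T   F   T   T   F   T   T   F   T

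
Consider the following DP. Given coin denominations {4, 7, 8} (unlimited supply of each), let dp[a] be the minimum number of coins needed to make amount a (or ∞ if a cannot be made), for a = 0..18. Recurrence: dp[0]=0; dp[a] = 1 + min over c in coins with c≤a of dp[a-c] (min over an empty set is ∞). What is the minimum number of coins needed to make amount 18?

3

 a  0  1  2  3  4  5  6  7  8  9 10 11 12 13 14 15 16 17 18
dp  0  -  -  -  1  -  -  1  1  -  -  2  2  -  2  2  2  -  3
(- denotes ∞ / unreachable)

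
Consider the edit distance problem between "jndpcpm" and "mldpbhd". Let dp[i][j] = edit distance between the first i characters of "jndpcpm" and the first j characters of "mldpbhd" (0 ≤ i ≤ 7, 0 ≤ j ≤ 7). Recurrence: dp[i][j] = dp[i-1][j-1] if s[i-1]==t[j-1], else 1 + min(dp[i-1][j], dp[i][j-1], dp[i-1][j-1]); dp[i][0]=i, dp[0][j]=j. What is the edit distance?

5

   ''  m  l  d  p  b  h  d
''  0  1  2  3  4  5  6  7
 j  1  1  2  3  4  5  6  7
 n  2  2  2  3  4  5  6  7
 d  3  3  3  2  3  4  5  6
 p  4  4  4  3  2  3  4  5
 c  5  5  5  4  3  3  4  5
 p  6  6  6  5  4  4  4  5
 m  7  6  7  6  5  5  5  5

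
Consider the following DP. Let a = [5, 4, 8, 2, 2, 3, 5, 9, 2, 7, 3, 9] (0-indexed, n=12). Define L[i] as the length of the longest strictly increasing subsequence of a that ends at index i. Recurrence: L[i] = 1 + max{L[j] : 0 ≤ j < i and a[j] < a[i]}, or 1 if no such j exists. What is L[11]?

5

   i    0    1    2    3    4    5    6    7    8    9   10   11
a[i]    5    4    8    2    2    3    5    9    2    7    3    9
L[i]    1    1    2    1    1    2    3    4    1    4    2    5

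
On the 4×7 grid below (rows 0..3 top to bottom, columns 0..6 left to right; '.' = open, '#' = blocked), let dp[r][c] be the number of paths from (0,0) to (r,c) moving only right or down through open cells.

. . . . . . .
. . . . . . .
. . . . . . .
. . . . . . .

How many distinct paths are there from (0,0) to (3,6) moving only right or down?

r\c   0   1   2   3   4   5   6
  0   1   1   1   1   1   1   1
  1   1   2   3   4   5   6   7
  2   1   3   6  10  15  21  28
  3   1   4  10  20  35  56  84

84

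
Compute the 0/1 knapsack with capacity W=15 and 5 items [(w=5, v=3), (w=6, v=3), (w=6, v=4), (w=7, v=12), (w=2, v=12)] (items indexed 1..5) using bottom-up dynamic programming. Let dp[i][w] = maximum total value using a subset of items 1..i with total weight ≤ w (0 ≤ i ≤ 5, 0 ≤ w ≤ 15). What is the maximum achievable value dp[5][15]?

i\w   0   1   2   3   4   5   6   7   8   9  10  11  12  13  14  15
  0   0   0   0   0   0   0   0   0   0   0   0   0   0   0   0   0
  1   0   0   0   0   0   3   3   3   3   3   3   3   3   3   3   3
  2   0   0   0   0   0   3   3   3   3   3   3   6   6   6   6   6
  3   0   0   0   0   0   3   4   4   4   4   4   7   7   7   7   7
  4   0   0   0   0   0   3   4  12  12  12  12  12  15  16  16  16
  5   0   0  12  12  12  12  12  15  16  24  24  24  24  24  27  28

28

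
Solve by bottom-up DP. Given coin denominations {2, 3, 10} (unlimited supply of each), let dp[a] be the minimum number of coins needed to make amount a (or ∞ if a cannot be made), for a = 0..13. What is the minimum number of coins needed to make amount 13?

2

 a  0  1  2  3  4  5  6  7  8  9 10 11 12 13
dp  0  -  1  1  2  2  2  3  3  3  1  4  2  2
(- denotes ∞ / unreachable)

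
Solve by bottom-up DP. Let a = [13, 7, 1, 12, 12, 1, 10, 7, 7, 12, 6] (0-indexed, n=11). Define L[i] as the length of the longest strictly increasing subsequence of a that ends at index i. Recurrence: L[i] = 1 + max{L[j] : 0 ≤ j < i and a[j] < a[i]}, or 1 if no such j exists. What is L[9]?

   i    0    1    2    3    4    5    6    7    8    9   10
a[i]   13    7    1   12   12    1   10    7    7   12    6
L[i]    1    1    1    2    2    1    2    2    2    3    2

3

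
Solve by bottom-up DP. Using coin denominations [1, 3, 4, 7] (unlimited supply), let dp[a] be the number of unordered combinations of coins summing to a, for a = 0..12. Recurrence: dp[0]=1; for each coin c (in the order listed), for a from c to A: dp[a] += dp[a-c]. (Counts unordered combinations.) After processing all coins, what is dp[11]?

12

after  coin     0     1     2     3     4     5     6     7     8     9    10    11    12
          1     1     1     1     1     1     1     1     1     1     1     1     1     1
          3     1     1     1     2     2     2     3     3     3     4     4     4     5
          4     1     1     1     2     3     3     4     5     6     7     8     9    11
          7     1     1     1     2     3     3     4     6     7     8    10    12    14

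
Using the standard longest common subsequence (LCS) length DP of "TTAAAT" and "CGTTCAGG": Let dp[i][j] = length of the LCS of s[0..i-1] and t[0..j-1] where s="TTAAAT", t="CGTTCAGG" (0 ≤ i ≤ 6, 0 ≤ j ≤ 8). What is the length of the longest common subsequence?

   ''  C  G  T  T  C  A  G  G
''  0  0  0  0  0  0  0  0  0
 T  0  0  0  1  1  1  1  1  1
 T  0  0  0  1  2  2  2  2  2
 A  0  0  0  1  2  2  3  3  3
 A  0  0  0  1  2  2  3  3  3
 A  0  0  0  1  2  2  3  3  3
 T  0  0  0  1  2  2  3  3  3

3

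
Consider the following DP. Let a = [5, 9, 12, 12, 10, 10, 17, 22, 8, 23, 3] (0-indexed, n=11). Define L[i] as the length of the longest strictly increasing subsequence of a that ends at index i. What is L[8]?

2

   i    0    1    2    3    4    5    6    7    8    9   10
a[i]    5    9   12   12   10   10   17   22    8   23    3
L[i]    1    2    3    3    3    3    4    5    2    6    1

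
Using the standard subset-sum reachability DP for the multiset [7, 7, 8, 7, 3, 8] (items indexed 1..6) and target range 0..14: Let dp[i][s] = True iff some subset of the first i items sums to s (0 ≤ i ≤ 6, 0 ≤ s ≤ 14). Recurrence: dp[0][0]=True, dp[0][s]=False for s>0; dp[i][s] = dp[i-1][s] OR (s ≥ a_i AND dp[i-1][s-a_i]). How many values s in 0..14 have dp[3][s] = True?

4

i\s   0   1   2   3   4   5   6   7   8   9  10  11  12  13  14
  0   T   F   F   F   F   F   F   F   F   F   F   F   F   F   F
  1   T   F   F   F   F   F   F   T   F   F   F   F   F   F   F
  2   T   F   F   F   F   F   F   T   F   F   F   F   F   F   T
  3   T   F   F   F   F   F   F   T   T   F   F   F   F   F   T
  4   T   F   F   F   F   F   F   T   T   F   F   F   F   F   T
  5   T   F   F   T   F   F   F   T   T   F   T   T   F   F   T
  6   T   F   F   T   F   F   F   T   T   F   T   T   F   F   T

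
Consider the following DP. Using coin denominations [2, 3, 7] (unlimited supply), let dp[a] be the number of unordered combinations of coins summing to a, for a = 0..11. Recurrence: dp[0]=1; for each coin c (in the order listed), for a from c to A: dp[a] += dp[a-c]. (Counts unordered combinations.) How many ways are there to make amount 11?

3

after  coin     0     1     2     3     4     5     6     7     8     9    10    11
          2     1     0     1     0     1     0     1     0     1     0     1     0
          3     1     0     1     1     1     1     2     1     2     2     2     2
          7     1     0     1     1     1     1     2     2     2     3     3     3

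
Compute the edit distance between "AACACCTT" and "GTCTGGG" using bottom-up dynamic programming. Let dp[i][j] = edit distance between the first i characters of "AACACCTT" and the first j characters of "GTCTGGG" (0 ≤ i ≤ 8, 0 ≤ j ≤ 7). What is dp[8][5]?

   ''  G  T  C  T  G  G  G
''  0  1  2  3  4  5  6  7
 A  1  1  2  3  4  5  6  7
 A  2  2  2  3  4  5  6  7
 C  3  3  3  2  3  4  5  6
 A  4  4  4  3  3  4  5  6
 C  5  5  5  4  4  4  5  6
 C  6  6  6  5  5  5  5  6
 T  7  7  6  6  5  6  6  6
 T  8  8  7  7  6  6  7  7

6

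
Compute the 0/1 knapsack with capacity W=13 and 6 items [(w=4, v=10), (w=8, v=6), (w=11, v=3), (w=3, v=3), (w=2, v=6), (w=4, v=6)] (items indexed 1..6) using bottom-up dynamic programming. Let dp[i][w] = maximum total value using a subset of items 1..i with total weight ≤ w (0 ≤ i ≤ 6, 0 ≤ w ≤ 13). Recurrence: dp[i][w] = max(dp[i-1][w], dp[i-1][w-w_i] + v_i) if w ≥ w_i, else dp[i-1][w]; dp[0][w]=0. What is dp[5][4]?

10

i\w   0   1   2   3   4   5   6   7   8   9  10  11  12  13
  0   0   0   0   0   0   0   0   0   0   0   0   0   0   0
  1   0   0   0   0  10  10  10  10  10  10  10  10  10  10
  2   0   0   0   0  10  10  10  10  10  10  10  10  16  16
  3   0   0   0   0  10  10  10  10  10  10  10  10  16  16
  4   0   0   0   3  10  10  10  13  13  13  13  13  16  16
  5   0   0   6   6  10  10  16  16  16  19  19  19  19  19
  6   0   0   6   6  10  10  16  16  16  19  22  22  22  25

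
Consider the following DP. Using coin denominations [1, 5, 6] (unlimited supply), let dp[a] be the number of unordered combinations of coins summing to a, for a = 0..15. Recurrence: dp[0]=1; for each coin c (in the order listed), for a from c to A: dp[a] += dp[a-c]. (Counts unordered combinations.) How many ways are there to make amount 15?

after  coin     0     1     2     3     4     5     6     7     8     9    10    11    12    13    14    15
          1     1     1     1     1     1     1     1     1     1     1     1     1     1     1     1     1
          5     1     1     1     1     1     2     2     2     2     2     3     3     3     3     3     4
          6     1     1     1     1     1     2     3     3     3     3     4     5     6     6     6     7

7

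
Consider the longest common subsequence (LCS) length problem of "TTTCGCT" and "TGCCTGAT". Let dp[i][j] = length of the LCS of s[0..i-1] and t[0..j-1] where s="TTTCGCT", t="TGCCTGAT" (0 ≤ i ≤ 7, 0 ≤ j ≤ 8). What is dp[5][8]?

   ''  T  G  C  C  T  G  A  T
''  0  0  0  0  0  0  0  0  0
 T  0  1  1  1  1  1  1  1  1
 T  0  1  1  1  1  2  2  2  2
 T  0  1  1  1  1  2  2  2  3
 C  0  1  1  2  2  2  2  2  3
 G  0  1  2  2  2  2  3  3  3
 C  0  1  2  3  3  3  3  3  3
 T  0  1  2  3  3  4  4  4  4

3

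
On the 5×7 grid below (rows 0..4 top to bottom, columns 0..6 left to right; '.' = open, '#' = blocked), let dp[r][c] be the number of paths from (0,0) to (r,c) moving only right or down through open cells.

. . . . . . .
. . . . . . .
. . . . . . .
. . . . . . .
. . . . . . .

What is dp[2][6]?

r\c   0   1   2   3   4   5   6
  0   1   1   1   1   1   1   1
  1   1   2   3   4   5   6   7
  2   1   3   6  10  15  21  28
  3   1   4  10  20  35  56  84
  4   1   5  15  35  70 126 210

28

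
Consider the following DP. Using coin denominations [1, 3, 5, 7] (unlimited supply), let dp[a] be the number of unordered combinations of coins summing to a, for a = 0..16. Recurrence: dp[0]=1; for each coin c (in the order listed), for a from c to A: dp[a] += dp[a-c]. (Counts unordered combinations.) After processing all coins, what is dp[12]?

12

after  coin     0     1     2     3     4     5     6     7     8     9    10    11    12    13    14    15    16
          1     1     1     1     1     1     1     1     1     1     1     1     1     1     1     1     1     1
          3     1     1     1     2     2     2     3     3     3     4     4     4     5     5     5     6     6
          5     1     1     1     2     2     3     4     4     5     6     7     8     9    10    11    13    14
          7     1     1     1     2     2     3     4     5     6     7     9    10    12    14    16    19    21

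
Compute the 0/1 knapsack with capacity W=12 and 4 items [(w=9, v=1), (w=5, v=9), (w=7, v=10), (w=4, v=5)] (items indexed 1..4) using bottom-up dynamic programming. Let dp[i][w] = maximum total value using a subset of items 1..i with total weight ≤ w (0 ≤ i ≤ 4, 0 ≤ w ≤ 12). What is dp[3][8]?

10

i\w   0   1   2   3   4   5   6   7   8   9  10  11  12
  0   0   0   0   0   0   0   0   0   0   0   0   0   0
  1   0   0   0   0   0   0   0   0   0   1   1   1   1
  2   0   0   0   0   0   9   9   9   9   9   9   9   9
  3   0   0   0   0   0   9   9  10  10  10  10  10  19
  4   0   0   0   0   5   9   9  10  10  14  14  15  19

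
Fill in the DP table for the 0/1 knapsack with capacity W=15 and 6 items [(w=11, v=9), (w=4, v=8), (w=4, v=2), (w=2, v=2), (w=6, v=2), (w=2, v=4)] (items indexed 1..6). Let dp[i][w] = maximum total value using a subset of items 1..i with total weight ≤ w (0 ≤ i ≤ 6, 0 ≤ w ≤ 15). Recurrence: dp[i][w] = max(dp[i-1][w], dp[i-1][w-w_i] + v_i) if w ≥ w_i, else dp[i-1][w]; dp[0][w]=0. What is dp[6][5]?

i\w   0   1   2   3   4   5   6   7   8   9  10  11  12  13  14  15
  0   0   0   0   0   0   0   0   0   0   0   0   0   0   0   0   0
  1   0   0   0   0   0   0   0   0   0   0   0   9   9   9   9   9
  2   0   0   0   0   8   8   8   8   8   8   8   9   9   9   9  17
  3   0   0   0   0   8   8   8   8  10  10  10  10  10  10  10  17
  4   0   0   2   2   8   8  10  10  10  10  12  12  12  12  12  17
  5   0   0   2   2   8   8  10  10  10  10  12  12  12  12  12  17
  6   0   0   4   4   8   8  12  12  14  14  14  14  16  16  16  17

8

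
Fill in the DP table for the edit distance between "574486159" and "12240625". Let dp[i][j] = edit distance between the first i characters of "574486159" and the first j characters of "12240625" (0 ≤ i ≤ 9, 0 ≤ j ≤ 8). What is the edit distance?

   ''  1  2  2  4  0  6  2  5
''  0  1  2  3  4  5  6  7  8
 5  1  1  2  3  4  5  6  7  7
 7  2  2  2  3  4  5  6  7  8
 4  3  3  3  3  3  4  5  6  7
 4  4  4  4  4  3  4  5  6  7
 8  5  5  5  5  4  4  5  6  7
 6  6  6  6  6  5  5  4  5  6
 1  7  6  7  7  6  6  5  5  6
 5  8  7  7  8  7  7  6  6  5
 9  9  8  8  8  8  8  7  7  6

6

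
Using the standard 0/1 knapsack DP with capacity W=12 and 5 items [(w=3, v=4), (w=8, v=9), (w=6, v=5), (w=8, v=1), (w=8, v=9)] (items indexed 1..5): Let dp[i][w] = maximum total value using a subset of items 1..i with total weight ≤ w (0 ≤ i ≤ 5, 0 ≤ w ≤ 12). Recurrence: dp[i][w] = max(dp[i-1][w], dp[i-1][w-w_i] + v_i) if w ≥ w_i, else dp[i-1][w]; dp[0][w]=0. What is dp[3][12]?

13

i\w   0   1   2   3   4   5   6   7   8   9  10  11  12
  0   0   0   0   0   0   0   0   0   0   0   0   0   0
  1   0   0   0   4   4   4   4   4   4   4   4   4   4
  2   0   0   0   4   4   4   4   4   9   9   9  13  13
  3   0   0   0   4   4   4   5   5   9   9   9  13  13
  4   0   0   0   4   4   4   5   5   9   9   9  13  13
  5   0   0   0   4   4   4   5   5   9   9   9  13  13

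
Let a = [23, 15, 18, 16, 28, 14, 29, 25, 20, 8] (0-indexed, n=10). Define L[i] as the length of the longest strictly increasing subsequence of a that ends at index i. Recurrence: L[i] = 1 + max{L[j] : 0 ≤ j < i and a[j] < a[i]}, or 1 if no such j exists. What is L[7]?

3

   i    0    1    2    3    4    5    6    7    8    9
a[i]   23   15   18   16   28   14   29   25   20    8
L[i]    1    1    2    2    3    1    4    3    3    1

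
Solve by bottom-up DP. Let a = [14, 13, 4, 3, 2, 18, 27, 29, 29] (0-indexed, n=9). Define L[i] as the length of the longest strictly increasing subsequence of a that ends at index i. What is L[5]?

2

   i    0    1    2    3    4    5    6    7    8
a[i]   14   13    4    3    2   18   27   29   29
L[i]    1    1    1    1    1    2    3    4    4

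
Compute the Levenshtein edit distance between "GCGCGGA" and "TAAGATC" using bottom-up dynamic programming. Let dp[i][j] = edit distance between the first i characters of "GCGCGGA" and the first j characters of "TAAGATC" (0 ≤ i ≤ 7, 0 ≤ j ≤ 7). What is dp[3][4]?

3

   ''  T  A  A  G  A  T  C
''  0  1  2  3  4  5  6  7
 G  1  1  2  3  3  4  5  6
 C  2  2  2  3  4  4  5  5
 G  3  3  3  3  3  4  5  6
 C  4  4  4  4  4  4  5  5
 G  5  5  5  5  4  5  5  6
 G  6  6  6  6  5  5  6  6
 A  7  7  6  6  6  5  6  7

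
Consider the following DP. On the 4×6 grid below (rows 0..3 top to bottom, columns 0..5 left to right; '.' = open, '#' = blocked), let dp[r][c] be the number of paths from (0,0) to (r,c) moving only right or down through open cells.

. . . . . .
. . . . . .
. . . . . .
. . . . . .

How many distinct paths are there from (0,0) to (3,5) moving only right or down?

56

r\c   0   1   2   3   4   5
  0   1   1   1   1   1   1
  1   1   2   3   4   5   6
  2   1   3   6  10  15  21
  3   1   4  10  20  35  56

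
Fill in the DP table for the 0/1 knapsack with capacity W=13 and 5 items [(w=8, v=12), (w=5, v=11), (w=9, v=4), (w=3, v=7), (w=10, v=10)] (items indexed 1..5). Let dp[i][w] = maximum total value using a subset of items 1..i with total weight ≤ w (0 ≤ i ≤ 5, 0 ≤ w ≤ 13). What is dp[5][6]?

i\w   0   1   2   3   4   5   6   7   8   9  10  11  12  13
  0   0   0   0   0   0   0   0   0   0   0   0   0   0   0
  1   0   0   0   0   0   0   0   0  12  12  12  12  12  12
  2   0   0   0   0   0  11  11  11  12  12  12  12  12  23
  3   0   0   0   0   0  11  11  11  12  12  12  12  12  23
  4   0   0   0   7   7  11  11  11  18  18  18  19  19  23
  5   0   0   0   7   7  11  11  11  18  18  18  19  19  23

11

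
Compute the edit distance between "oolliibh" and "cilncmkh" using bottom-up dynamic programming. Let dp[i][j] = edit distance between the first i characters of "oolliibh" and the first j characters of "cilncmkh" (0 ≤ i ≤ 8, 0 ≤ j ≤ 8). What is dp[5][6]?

5

   ''  c  i  l  n  c  m  k  h
''  0  1  2  3  4  5  6  7  8
 o  1  1  2  3  4  5  6  7  8
 o  2  2  2  3  4  5  6  7  8
 l  3  3  3  2  3  4  5  6  7
 l  4  4  4  3  3  4  5  6  7
 i  5  5  4  4  4  4  5  6  7
 i  6  6  5  5  5  5  5  6  7
 b  7  7  6  6  6  6  6  6  7
 h  8  8  7  7  7  7  7  7  6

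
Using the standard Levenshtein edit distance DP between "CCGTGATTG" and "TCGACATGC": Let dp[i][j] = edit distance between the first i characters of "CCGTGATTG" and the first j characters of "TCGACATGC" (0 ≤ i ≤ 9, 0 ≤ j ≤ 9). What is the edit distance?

5

   ''  T  C  G  A  C  A  T  G  C
''  0  1  2  3  4  5  6  7  8  9
 C  1  1  1  2  3  4  5  6  7  8
 C  2  2  1  2  3  3  4  5  6  7
 G  3  3  2  1  2  3  4  5  5  6
 T  4  3  3  2  2  3  4  4  5  6
 G  5  4  4  3  3  3  4  5  4  5
 A  6  5  5  4  3  4  3  4  5  5
 T  7  6  6  5  4  4  4  3  4  5
 T  8  7  7  6  5  5  5  4  4  5
 G  9  8  8  7  6  6  6  5  4  5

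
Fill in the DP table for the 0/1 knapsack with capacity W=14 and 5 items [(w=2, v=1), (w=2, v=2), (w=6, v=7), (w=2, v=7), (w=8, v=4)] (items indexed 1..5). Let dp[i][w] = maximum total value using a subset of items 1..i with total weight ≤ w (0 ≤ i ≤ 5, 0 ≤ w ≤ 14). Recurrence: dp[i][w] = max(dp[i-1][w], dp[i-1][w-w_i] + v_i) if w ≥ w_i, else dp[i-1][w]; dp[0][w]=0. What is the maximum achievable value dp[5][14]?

i\w   0   1   2   3   4   5   6   7   8   9  10  11  12  13  14
  0   0   0   0   0   0   0   0   0   0   0   0   0   0   0   0
  1   0   0   1   1   1   1   1   1   1   1   1   1   1   1   1
  2   0   0   2   2   3   3   3   3   3   3   3   3   3   3   3
  3   0   0   2   2   3   3   7   7   9   9  10  10  10  10  10
  4   0   0   7   7   9   9  10  10  14  14  16  16  17  17  17
  5   0   0   7   7   9   9  10  10  14  14  16  16  17  17  17

17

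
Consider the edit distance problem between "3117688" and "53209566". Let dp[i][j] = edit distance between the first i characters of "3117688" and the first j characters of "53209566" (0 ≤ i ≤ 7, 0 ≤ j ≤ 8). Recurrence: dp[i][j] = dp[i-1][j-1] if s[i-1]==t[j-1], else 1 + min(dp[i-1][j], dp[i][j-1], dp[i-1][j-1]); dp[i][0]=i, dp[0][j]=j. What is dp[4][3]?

4

   ''  5  3  2  0  9  5  6  6
''  0  1  2  3  4  5  6  7  8
 3  1  1  1  2  3  4  5  6  7
 1  2  2  2  2  3  4  5  6  7
 1  3  3  3  3  3  4  5  6  7
 7  4  4  4  4  4  4  5  6  7
 6  5  5  5  5  5  5  5  5  6
 8  6  6  6  6  6  6  6  6  6
 8  7  7  7  7  7  7  7  7  7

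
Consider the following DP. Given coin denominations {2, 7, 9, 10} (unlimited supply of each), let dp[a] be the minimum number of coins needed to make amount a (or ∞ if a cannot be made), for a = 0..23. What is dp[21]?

3

 a  0  1  2  3  4  5  6  7  8  9 10 11 12 13 14 15 16 17 18 19 20 21 22 23
dp  0  -  1  -  2  -  3  1  4  1  1  2  2  3  2  4  2  2  2  2  2  3  3  3
(- denotes ∞ / unreachable)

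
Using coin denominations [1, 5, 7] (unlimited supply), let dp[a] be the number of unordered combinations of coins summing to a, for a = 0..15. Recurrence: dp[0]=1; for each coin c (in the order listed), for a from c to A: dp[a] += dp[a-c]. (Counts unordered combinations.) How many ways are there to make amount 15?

7

after  coin     0     1     2     3     4     5     6     7     8     9    10    11    12    13    14    15
          1     1     1     1     1     1     1     1     1     1     1     1     1     1     1     1     1
          5     1     1     1     1     1     2     2     2     2     2     3     3     3     3     3     4
          7     1     1     1     1     1     2     2     3     3     3     4     4     5     5     6     7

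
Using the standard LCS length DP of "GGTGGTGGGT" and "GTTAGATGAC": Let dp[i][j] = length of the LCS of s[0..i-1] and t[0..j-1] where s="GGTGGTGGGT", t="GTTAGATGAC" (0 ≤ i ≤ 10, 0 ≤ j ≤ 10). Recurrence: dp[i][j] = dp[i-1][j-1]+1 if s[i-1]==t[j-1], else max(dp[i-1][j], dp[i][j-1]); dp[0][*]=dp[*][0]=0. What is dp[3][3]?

2

   ''  G  T  T  A  G  A  T  G  A  C
''  0  0  0  0  0  0  0  0  0  0  0
 G  0  1  1  1  1  1  1  1  1  1  1
 G  0  1  1  1  1  2  2  2  2  2  2
 T  0  1  2  2  2  2  2  3  3  3  3
 G  0  1  2  2  2  3  3  3  4  4  4
 G  0  1  2  2  2  3  3  3  4  4  4
 T  0  1  2  3  3  3  3  4  4  4  4
 G  0  1  2  3  3  4  4  4  5  5  5
 G  0  1  2  3  3  4  4  4  5  5  5
 G  0  1  2  3  3  4  4  4  5  5  5
 T  0  1  2  3  3  4  4  5  5  5  5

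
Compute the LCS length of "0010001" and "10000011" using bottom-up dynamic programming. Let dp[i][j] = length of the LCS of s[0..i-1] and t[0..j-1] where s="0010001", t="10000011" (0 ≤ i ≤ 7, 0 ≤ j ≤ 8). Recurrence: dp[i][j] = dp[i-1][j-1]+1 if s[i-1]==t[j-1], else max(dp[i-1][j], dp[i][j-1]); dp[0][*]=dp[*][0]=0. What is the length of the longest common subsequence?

6

   ''  1  0  0  0  0  0  1  1
''  0  0  0  0  0  0  0  0  0
 0  0  0  1  1  1  1  1  1  1
 0  0  0  1  2  2  2  2  2  2
 1  0  1  1  2  2  2  2  3  3
 0  0  1  2  2  3  3  3  3  3
 0  0  1  2  3  3  4  4  4  4
 0  0  1  2  3  4  4  5  5  5
 1  0  1  2  3  4  4  5  6  6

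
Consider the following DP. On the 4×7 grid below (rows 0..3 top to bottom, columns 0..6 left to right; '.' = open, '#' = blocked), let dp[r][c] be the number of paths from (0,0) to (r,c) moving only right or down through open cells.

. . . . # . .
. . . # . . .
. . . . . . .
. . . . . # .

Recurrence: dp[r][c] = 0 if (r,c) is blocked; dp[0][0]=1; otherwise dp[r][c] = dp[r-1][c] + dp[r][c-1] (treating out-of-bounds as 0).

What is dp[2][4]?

6

r\c   0   1   2   3   4   5   6
  0   1   1   1   1   0   0   0
  1   1   2   3   0   0   0   0
  2   1   3   6   6   6   6   6
  3   1   4  10  16  22   0   6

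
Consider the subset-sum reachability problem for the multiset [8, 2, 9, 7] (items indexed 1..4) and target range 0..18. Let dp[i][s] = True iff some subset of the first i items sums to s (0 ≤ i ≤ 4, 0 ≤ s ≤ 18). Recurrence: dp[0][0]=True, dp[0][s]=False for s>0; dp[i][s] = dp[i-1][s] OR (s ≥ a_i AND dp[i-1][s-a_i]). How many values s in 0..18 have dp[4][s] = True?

11

i\s   0   1   2   3   4   5   6   7   8   9  10  11  12  13  14  15  16  17  18
  0   T   F   F   F   F   F   F   F   F   F   F   F   F   F   F   F   F   F   F
  1   T   F   F   F   F   F   F   F   T   F   F   F   F   F   F   F   F   F   F
  2   T   F   T   F   F   F   F   F   T   F   T   F   F   F   F   F   F   F   F
  3   T   F   T   F   F   F   F   F   T   T   T   T   F   F   F   F   F   T   F
  4   T   F   T   F   F   F   F   T   T   T   T   T   F   F   F   T   T   T   T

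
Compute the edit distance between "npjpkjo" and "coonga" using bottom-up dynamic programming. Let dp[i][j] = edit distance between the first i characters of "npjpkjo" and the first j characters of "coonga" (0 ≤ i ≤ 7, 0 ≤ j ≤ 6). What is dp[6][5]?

   ''  c  o  o  n  g  a
''  0  1  2  3  4  5  6
 n  1  1  2  3  3  4  5
 p  2  2  2  3  4  4  5
 j  3  3  3  3  4  5  5
 p  4  4  4  4  4  5  6
 k  5  5  5  5  5  5  6
 j  6  6  6  6  6  6  6
 o  7  7  6  6  7  7  7

6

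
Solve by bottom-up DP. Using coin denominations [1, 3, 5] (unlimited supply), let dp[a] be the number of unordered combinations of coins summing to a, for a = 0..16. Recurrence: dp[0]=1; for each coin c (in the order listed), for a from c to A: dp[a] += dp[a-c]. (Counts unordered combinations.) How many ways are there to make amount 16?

after  coin     0     1     2     3     4     5     6     7     8     9    10    11    12    13    14    15    16
          1     1     1     1     1     1     1     1     1     1     1     1     1     1     1     1     1     1
          3     1     1     1     2     2     2     3     3     3     4     4     4     5     5     5     6     6
          5     1     1     1     2     2     3     4     4     5     6     7     8     9    10    11    13    14

14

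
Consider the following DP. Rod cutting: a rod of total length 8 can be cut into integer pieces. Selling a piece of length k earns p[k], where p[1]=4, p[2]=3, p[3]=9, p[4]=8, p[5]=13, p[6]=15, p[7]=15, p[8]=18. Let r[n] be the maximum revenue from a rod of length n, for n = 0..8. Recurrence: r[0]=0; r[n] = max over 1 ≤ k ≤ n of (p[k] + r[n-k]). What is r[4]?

   n    0    1    2    3    4    5    6    7    8
r[n]    0    4    8   12   16   20   24   28   32

16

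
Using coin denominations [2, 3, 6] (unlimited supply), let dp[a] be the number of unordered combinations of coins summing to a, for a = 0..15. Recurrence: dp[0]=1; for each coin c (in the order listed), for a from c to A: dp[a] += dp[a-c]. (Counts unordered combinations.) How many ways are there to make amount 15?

after  coin     0     1     2     3     4     5     6     7     8     9    10    11    12    13    14    15
          2     1     0     1     0     1     0     1     0     1     0     1     0     1     0     1     0
          3     1     0     1     1     1     1     2     1     2     2     2     2     3     2     3     3
          6     1     0     1     1     1     1     3     1     3     3     3     3     6     3     6     6

6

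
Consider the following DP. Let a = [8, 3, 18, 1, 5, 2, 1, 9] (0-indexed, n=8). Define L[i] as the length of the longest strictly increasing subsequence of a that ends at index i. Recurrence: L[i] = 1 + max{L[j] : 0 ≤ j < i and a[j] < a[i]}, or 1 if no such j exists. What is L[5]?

2

   i    0    1    2    3    4    5    6    7
a[i]    8    3   18    1    5    2    1    9
L[i]    1    1    2    1    2    2    1    3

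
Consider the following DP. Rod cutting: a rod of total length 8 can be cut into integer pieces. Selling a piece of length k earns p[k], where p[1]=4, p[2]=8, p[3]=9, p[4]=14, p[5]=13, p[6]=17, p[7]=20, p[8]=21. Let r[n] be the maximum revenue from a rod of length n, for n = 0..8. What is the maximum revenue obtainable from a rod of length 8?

   n    0    1    2    3    4    5    6    7    8
r[n]    0    4    8   12   16   20   24   28   32

32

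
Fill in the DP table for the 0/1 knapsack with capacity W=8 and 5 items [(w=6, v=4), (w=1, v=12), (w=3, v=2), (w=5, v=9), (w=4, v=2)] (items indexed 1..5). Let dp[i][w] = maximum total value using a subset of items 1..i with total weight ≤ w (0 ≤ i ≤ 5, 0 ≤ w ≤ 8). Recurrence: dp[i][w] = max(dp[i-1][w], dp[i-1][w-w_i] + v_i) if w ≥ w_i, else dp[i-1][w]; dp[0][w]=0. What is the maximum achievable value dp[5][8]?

21

i\w   0   1   2   3   4   5   6   7   8
  0   0   0   0   0   0   0   0   0   0
  1   0   0   0   0   0   0   4   4   4
  2   0  12  12  12  12  12  12  16  16
  3   0  12  12  12  14  14  14  16  16
  4   0  12  12  12  14  14  21  21  21
  5   0  12  12  12  14  14  21  21  21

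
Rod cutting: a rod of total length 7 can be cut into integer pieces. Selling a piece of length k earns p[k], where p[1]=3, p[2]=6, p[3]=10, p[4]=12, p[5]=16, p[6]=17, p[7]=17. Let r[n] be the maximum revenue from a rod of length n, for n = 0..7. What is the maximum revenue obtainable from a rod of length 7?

   n    0    1    2    3    4    5    6    7
r[n]    0    3    6   10   13   16   20   23

23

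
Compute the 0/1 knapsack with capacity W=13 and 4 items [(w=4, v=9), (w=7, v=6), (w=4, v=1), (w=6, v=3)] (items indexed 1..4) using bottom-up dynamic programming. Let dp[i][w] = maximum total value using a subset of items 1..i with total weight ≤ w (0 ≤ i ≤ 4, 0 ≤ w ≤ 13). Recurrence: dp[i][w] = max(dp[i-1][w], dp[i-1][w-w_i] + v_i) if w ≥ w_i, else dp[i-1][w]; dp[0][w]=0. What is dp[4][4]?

9

i\w   0   1   2   3   4   5   6   7   8   9  10  11  12  13
  0   0   0   0   0   0   0   0   0   0   0   0   0   0   0
  1   0   0   0   0   9   9   9   9   9   9   9   9   9   9
  2   0   0   0   0   9   9   9   9   9   9   9  15  15  15
  3   0   0   0   0   9   9   9   9  10  10  10  15  15  15
  4   0   0   0   0   9   9   9   9  10  10  12  15  15  15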